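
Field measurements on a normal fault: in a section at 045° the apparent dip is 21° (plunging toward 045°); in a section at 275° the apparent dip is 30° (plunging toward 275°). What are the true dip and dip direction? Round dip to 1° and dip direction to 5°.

Represent each trace as a vector plunging at its apparent dip toward its trend (east-north-up frame): v₁ = (0.660, 0.660, -0.358), v₂ = (-0.863, 0.075, -0.500).
The plane normal is n = v₁ × v₂ ∝ (-0.303, 0.639, 0.619).
Dip δ = arctan(|n_h|/n_z) = arctan(0.707/0.619) = 48.8°.
Dip direction = azimuth of (n_x, n_y) = atan2(-0.303, 0.639) = 335°.

true dip 49°, dip direction 335°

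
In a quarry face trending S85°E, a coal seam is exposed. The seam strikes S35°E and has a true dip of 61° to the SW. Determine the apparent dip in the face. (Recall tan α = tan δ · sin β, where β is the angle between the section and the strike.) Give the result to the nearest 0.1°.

54.1°

The strike is S35°E and the section trends S85°E; the acute angle between them is β = 50°.
tan(apparent dip) = tan 61° · sin 50° = 1.3820
α = arctan(1.3820) = 54.11°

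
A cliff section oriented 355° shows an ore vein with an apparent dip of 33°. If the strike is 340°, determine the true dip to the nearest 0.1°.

68.3°

The section is 15° from the strike.
tan δ = tan α / sin β = tan 33° / sin 15° = 0.6494 / 0.2588 = 2.5091
δ = arctan(2.5091) = 68.27°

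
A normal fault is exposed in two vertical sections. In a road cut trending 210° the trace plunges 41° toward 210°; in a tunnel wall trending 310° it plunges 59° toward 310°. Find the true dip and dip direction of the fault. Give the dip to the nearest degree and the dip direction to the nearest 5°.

Represent each trace as a vector plunging at its apparent dip toward its trend (east-north-up frame): v₁ = (-0.377, -0.654, -0.656), v₂ = (-0.395, 0.331, -0.857).
The plane normal is n = v₁ × v₂ ∝ (-0.777, 0.065, 0.383).
Dip δ = arctan(|n_h|/n_z) = arctan(0.780/0.383) = 63.9°.
Dip direction = azimuth of (n_x, n_y) = atan2(-0.777, 0.065) = 275°.

true dip 64°, dip direction 275°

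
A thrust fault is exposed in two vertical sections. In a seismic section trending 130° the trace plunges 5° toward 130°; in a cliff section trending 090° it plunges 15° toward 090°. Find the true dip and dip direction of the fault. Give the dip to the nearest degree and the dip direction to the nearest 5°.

Each apparent-dip line lies in the plane. As unit vectors (x east, y north, z up), v₁ plunges 5°→130° and v₂ plunges 15°→090°.
n = v₁ × v₂ = (0.166, 0.113, 0.619) (taken with n_z > 0).
tan δ = √(n_x²+n_y²)/n_z = 0.201/0.619, so δ = 18.0°.
Dip direction = atan2(0.166, 0.113) = 56° (azimuth of n's horizontal projection).

true dip 18°, dip direction 055°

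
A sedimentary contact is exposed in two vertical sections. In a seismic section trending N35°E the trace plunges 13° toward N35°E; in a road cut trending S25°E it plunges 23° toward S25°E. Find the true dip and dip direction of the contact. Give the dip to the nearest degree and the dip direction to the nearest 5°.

true dip 34°, dip direction 105°

Represent each trace as a vector plunging at its apparent dip toward its trend (east-north-up frame): v₁ = (0.559, 0.798, -0.225), v₂ = (0.389, -0.834, -0.391).
The plane normal is n = v₁ × v₂ ∝ (0.500, -0.131, 0.777).
tan δ = √(n_x²+n_y²)/n_z = 0.516/0.777, so δ = 33.6°.
The horizontal component of n points toward azimuth atan2(n_x, n_y) = 105°, the dip direction.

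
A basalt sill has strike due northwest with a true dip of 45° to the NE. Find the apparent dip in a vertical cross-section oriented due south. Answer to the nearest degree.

35°

Angle between strike (due northwest) and section (due south): β = 45°.
tan α = tan 45° × sin 45° = 1.0000 × 0.7071 = 0.7071
apparent dip = arctan 0.7071 = 35.26°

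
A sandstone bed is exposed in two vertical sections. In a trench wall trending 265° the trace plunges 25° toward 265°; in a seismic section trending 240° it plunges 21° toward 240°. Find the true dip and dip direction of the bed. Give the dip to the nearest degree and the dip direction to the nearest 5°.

Represent each trace as a vector plunging at its apparent dip toward its trend (east-north-up frame): v₁ = (-0.903, -0.079, -0.423), v₂ = (-0.809, -0.467, -0.358).
n = v₁ × v₂ = (-0.169, 0.018, 0.358) (taken with n_z > 0).
True dip = arccos(n_z / |n|) = arccos(0.9032) = 25.4°.
Dip direction = atan2(-0.169, 0.018) = 276° (azimuth of n's horizontal projection).

true dip 25°, dip direction 275°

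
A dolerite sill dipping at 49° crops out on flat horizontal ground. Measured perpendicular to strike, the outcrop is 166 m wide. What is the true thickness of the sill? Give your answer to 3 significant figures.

True thickness t = w · sin(dip) = 166 × sin 49°
t = 166 × 0.7547 = 125.282 m

125 m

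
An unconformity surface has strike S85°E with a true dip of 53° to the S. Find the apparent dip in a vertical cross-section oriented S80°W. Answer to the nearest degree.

19°

Angle between strike (S85°E) and section (S80°W): β = 15°.
tan α = tan 53° × sin 15° = 1.3270 × 0.2588 = 0.3435
α = arctan(0.3435) = 18.96°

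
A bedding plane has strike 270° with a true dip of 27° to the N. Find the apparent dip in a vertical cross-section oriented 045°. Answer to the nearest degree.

The section lies 45° from the strike.
tan α = tan 27° × sin 45° = 0.5095 × 0.7071 = 0.3603
α = arctan(0.3603) = 19.81°

20°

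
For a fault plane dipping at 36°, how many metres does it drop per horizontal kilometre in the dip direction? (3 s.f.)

drop per km = 1000 × tan 36° = 1000 × 0.7265

727 m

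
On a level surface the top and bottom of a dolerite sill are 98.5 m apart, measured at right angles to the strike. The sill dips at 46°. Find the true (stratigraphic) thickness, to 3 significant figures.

70.9 m

True thickness t = w · sin(dip) = 98.5 × sin 46°
t = 98.5 × 0.7193 = 70.855 m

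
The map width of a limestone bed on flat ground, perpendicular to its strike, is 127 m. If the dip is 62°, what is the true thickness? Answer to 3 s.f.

True thickness t = w · sin(dip) = 127 × sin 62°
t = 127 × 0.8829 = 112.134 m

112 m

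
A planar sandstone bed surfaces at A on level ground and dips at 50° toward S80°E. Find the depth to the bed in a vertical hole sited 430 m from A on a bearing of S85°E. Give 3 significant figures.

The hole lies 5° from the dip direction, so the down-dip offset is 430 × cos 5° = 428.36 m.
Depth = down-dip offset × tan(dip) = 428.36 × tan 50° = 428.36 × 1.1918
Depth = 510.50 m

511 m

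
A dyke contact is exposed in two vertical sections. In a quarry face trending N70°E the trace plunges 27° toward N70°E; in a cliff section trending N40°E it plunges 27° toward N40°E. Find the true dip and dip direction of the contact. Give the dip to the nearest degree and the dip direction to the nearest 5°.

true dip 28°, dip direction 055°

Represent each trace as a vector plunging at its apparent dip toward its trend (east-north-up frame): v₁ = (0.837, 0.305, -0.454), v₂ = (0.573, 0.683, -0.454).
The plane normal is n = v₁ × v₂ ∝ (0.172, 0.120, 0.397).
True dip = arccos(n_z / |n|) = arccos(0.8845) = 27.8°.
Dip direction = azimuth of (n_x, n_y) = atan2(0.172, 0.120) = 55°.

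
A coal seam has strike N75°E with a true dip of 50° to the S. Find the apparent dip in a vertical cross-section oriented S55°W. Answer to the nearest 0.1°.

Angle between strike (N75°E) and section (S55°W): β = 20°.
tan(apparent dip) = tan 50° · sin 20° = 0.4076
apparent dip = arctan 0.4076 = 22.18°

22.2°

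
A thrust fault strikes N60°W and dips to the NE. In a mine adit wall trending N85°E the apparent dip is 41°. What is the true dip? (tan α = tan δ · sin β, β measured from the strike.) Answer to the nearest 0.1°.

The section is 35° from the strike.
tan δ = tan α / sin β = tan 41° / sin 35° = 0.8693 / 0.5736 = 1.5156
true dip = arctan 1.5156 = 56.58°

56.6°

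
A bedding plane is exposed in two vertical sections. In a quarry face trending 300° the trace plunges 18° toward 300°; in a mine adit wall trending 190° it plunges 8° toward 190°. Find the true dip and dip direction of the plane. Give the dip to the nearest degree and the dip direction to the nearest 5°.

The two traces are lines in the plane: v₁ = (sin 300°·cos 18°, cos 300°·cos 18°, −sin 18°), v₂ = (sin 190°·cos 8°, cos 190°·cos 8°, −sin 8°).
n = v₁ × v₂ = (-0.368, -0.061, 0.885) (taken with n_z > 0).
Dip δ = arctan(|n_h|/n_z) = arctan(0.373/0.885) = 22.8°.
Dip direction = atan2(-0.368, -0.061) = 261° (azimuth of n's horizontal projection).

true dip 23°, dip direction 260°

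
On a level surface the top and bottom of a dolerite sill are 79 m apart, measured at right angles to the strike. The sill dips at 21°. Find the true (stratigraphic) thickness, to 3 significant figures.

True thickness t = w · sin(dip) = 79 × sin 21°
t = 79 × 0.3584 = 28.311 m

28.3 m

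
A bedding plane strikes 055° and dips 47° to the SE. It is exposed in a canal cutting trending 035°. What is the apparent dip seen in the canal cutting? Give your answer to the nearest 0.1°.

Angle between strike (055°) and section (035°): β = 20°.
tan(apparent dip) = tan 47° · sin 20° = 0.3668
α = arctan(0.3668) = 20.14°

20.1°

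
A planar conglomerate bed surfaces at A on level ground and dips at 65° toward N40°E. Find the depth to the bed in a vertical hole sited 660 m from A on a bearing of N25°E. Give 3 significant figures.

1370 m

The hole lies 15° from the dip direction, so the down-dip offset is 660 × cos 15° = 637.51 m.
Depth = down-dip offset × tan(dip) = 637.51 × tan 65° = 637.51 × 2.1445
Depth = 1367.15 m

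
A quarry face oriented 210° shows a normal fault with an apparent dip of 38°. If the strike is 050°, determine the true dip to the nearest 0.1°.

66.4°

The section is 20° from the strike.
tan δ = tan α / sin β = tan 38° / sin 20° = 0.7813 / 0.3420 = 2.2843
δ = arctan(2.2843) = 66.36°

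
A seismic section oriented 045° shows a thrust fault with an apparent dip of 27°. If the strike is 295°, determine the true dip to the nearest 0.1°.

The section is 70° from the strike.
tan(true dip) = tan 27° / sin 70° = 0.5422
δ = arctan(0.5422) = 28.47°

28.5°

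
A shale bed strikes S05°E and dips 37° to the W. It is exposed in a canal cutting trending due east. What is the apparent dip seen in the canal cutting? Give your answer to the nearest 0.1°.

Angle between strike (S05°E) and section (due east): β = 85°.
tan α = tan 37° × sin 85° = 0.7536 × 0.9962 = 0.7507
apparent dip = arctan 0.7507 = 36.90°

36.9°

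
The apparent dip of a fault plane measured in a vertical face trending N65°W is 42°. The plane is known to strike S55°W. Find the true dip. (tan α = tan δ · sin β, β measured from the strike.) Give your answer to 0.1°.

46.1°

The section is 60° from the strike.
tan(true dip) = tan 42° / sin 60° = 1.0397
δ = arctan(1.0397) = 46.11°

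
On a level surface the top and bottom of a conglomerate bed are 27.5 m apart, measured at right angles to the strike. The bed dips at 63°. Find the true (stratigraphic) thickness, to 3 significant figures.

True thickness t = w · sin(dip) = 27.5 × sin 63°
t = 27.5 × 0.8910 = 24.503 m

24.5 m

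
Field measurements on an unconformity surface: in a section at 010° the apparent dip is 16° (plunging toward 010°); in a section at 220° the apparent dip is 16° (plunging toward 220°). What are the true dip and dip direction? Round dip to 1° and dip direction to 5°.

true dip 48°, dip direction 295°

Each apparent-dip line lies in the plane. As unit vectors (x east, y north, z up), v₁ plunges 16°→010° and v₂ plunges 16°→220°.
n = v₁ × v₂ = (-0.464, 0.216, 0.462) (taken with n_z > 0).
True dip = arccos(n_z / |n|) = arccos(0.6700) = 47.9°.
The horizontal component of n points toward azimuth atan2(n_x, n_y) = 295°, the dip direction.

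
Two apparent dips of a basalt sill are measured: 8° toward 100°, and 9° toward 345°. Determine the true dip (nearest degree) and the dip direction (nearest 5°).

true dip 16°, dip direction 040°

Each apparent-dip line lies in the plane. As unit vectors (x east, y north, z up), v₁ plunges 8°→100° and v₂ plunges 9°→345°.
The plane normal is n = v₁ × v₂ ∝ (0.160, 0.188, 0.886).
Dip δ = arctan(|n_h|/n_z) = arctan(0.247/0.886) = 15.6°.
Dip direction = azimuth of (n_x, n_y) = atan2(0.160, 0.188) = 40°.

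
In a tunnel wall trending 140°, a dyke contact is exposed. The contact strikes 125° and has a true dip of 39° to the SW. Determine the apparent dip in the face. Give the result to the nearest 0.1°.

11.8°

The section lies 15° from the strike.
tan(apparent dip) = tan 39° · sin 15° = 0.2096
α = arctan(0.2096) = 11.84°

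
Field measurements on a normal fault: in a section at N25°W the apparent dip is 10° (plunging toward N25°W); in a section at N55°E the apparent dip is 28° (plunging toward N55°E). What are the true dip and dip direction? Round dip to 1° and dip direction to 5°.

true dip 28°, dip direction 045°

Each apparent-dip line lies in the plane. As unit vectors (x east, y north, z up), v₁ plunges 10°→N25°W and v₂ plunges 28°→N55°E.
n = v₁ × v₂ = (0.331, 0.321, 0.856) (taken with n_z > 0).
tan δ = √(n_x²+n_y²)/n_z = 0.461/0.856, so δ = 28.3°.
Dip direction = azimuth of (n_x, n_y) = atan2(0.331, 0.321) = 46°.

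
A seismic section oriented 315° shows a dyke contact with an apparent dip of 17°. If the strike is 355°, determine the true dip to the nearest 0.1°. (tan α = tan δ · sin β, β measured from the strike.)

25.4°

The section is 40° from the strike.
tan(true dip) = tan 17° / sin 40° = 0.4756
true dip = arctan 0.4756 = 25.44°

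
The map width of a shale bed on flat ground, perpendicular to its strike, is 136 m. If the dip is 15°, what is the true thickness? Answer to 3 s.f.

True thickness t = w · sin(dip) = 136 × sin 15°
t = 136 × 0.2588 = 35.199 m

35.2 m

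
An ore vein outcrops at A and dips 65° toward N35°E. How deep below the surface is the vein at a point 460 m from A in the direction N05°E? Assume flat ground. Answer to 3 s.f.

The hole lies 30° from the dip direction, so the down-dip offset is 460 × cos 30° = 398.37 m.
Depth = down-dip offset × tan(dip) = 398.37 × tan 65° = 398.37 × 2.1445
Depth = 854.31 m

854 m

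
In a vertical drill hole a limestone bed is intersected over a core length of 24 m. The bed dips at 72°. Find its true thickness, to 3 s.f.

7.42 m

True thickness t = h · cos(dip) = 24 × cos 72°
t = 24 × 0.3090 = 7.416 m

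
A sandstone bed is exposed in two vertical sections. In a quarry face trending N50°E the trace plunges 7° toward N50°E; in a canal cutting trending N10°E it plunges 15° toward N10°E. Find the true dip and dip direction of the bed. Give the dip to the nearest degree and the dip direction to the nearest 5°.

true dip 17°, dip direction 345°

Each apparent-dip line lies in the plane. As unit vectors (x east, y north, z up), v₁ plunges 7°→N50°E and v₂ plunges 15°→N10°E.
The plane normal is n = v₁ × v₂ ∝ (-0.049, 0.176, 0.616).
Dip δ = arctan(|n_h|/n_z) = arctan(0.183/0.616) = 16.5°.
Dip direction = atan2(-0.049, 0.176) = 344° (azimuth of n's horizontal projection).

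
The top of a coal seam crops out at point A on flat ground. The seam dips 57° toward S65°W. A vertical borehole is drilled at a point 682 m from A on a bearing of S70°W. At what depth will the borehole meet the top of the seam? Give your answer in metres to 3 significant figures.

1050 m

The hole lies 5° from the dip direction, so the down-dip offset is 682 × cos 5° = 679.40 m.
Depth = down-dip offset × tan(dip) = 679.40 × tan 57° = 679.40 × 1.5399
Depth = 1046.19 m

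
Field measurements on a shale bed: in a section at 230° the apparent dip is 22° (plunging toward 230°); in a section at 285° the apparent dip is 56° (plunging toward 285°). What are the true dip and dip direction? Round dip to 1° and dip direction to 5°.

The two traces are lines in the plane: v₁ = (sin 230°·cos 22°, cos 230°·cos 22°, −sin 22°), v₂ = (sin 285°·cos 56°, cos 285°·cos 56°, −sin 56°).
The plane normal is n = v₁ × v₂ ∝ (-0.548, 0.386, 0.425).
Dip δ = arctan(|n_h|/n_z) = arctan(0.671/0.425) = 57.7°.
Dip direction = azimuth of (n_x, n_y) = atan2(-0.548, 0.386) = 305°.

true dip 58°, dip direction 305°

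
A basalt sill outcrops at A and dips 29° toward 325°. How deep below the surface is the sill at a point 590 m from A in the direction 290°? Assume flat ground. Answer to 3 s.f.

The hole lies 35° from the dip direction, so the down-dip offset is 590 × cos 35° = 483.30 m.
Depth = down-dip offset × tan(dip) = 483.30 × tan 29° = 483.30 × 0.5543
Depth = 267.90 m

268 m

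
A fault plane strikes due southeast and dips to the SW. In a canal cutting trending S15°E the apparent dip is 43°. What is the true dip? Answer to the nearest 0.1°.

β = acute angle between strike due southeast and section S15°E = 30°.
tan(true dip) = tan 43° / sin 30° = 1.8650
δ = arctan(1.8650) = 61.80°

61.8°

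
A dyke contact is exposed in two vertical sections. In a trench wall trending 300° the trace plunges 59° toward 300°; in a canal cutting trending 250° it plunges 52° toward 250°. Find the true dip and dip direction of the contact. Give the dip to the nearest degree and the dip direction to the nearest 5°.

Represent each trace as a vector plunging at its apparent dip toward its trend (east-north-up frame): v₁ = (-0.446, 0.258, -0.857), v₂ = (-0.579, -0.211, -0.788).
The plane normal is n = v₁ × v₂ ∝ (-0.383, 0.144, 0.243).
True dip = arccos(n_z / |n|) = arccos(0.5100) = 59.3°.
Dip direction = azimuth of (n_x, n_y) = atan2(-0.383, 0.144) = 291°.

true dip 59°, dip direction 290°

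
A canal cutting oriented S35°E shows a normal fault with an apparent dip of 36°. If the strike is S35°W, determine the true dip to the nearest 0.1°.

The section is 70° from the strike.
tan(true dip) = tan 36° / sin 70° = 0.7732
δ = arctan(0.7732) = 37.71°

37.7°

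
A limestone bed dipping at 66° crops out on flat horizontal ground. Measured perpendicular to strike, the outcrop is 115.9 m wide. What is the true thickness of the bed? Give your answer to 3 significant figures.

True thickness t = w · sin(dip) = 115.9 × sin 66°
t = 115.9 × 0.9135 = 105.880 m

106 m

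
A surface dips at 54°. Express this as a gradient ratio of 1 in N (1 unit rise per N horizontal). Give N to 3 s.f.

1 in 0.727

1 : N means tan θ = 1/N, so N = 1/tan 54° = 1/1.3764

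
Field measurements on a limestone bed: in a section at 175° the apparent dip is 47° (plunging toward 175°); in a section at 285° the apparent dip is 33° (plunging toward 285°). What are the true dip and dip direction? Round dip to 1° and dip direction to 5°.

true dip 57°, dip direction 220°

Represent each trace as a vector plunging at its apparent dip toward its trend (east-north-up frame): v₁ = (0.059, -0.679, -0.731), v₂ = (-0.810, 0.217, -0.545).
n = v₁ × v₂ = (-0.529, -0.625, 0.537) (taken with n_z > 0).
Dip δ = arctan(|n_h|/n_z) = arctan(0.819/0.537) = 56.7°.
Dip direction = atan2(-0.529, -0.625) = 220° (azimuth of n's horizontal projection).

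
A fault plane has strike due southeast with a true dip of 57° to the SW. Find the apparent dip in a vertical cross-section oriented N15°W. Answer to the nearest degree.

38°

Angle between strike (due southeast) and section (N15°W): β = 30°.
tan α = tan 57° × sin 30° = 1.5399 × 0.5000 = 0.7699
apparent dip = arctan 0.7699 = 37.59°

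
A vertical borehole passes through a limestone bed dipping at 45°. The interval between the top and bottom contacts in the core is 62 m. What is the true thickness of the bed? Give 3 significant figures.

True thickness t = h · cos(dip) = 62 × cos 45°
t = 62 × 0.7071 = 43.841 m

43.8 m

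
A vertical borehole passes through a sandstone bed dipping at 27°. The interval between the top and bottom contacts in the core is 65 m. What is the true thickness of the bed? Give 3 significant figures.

True thickness t = h · cos(dip) = 65 × cos 27°
t = 65 × 0.8910 = 57.915 m

57.9 m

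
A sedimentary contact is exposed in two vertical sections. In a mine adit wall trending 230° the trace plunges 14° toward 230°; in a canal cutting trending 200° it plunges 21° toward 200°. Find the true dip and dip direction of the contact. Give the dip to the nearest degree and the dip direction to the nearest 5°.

Represent each trace as a vector plunging at its apparent dip toward its trend (east-north-up frame): v₁ = (-0.743, -0.624, -0.242), v₂ = (-0.319, -0.877, -0.358).
Cross product v₁ × v₂ gives the pole to the plane: n ∝ (0.011, -0.189, 0.453).
Dip δ = arctan(|n_h|/n_z) = arctan(0.189/0.453) = 22.7°.
Dip direction = atan2(0.011, -0.189) = 177° (azimuth of n's horizontal projection).

true dip 23°, dip direction 175°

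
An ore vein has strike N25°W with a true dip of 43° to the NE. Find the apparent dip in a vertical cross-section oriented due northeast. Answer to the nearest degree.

The strike is N25°W and the section trends due northeast; the acute angle between them is β = 70°.
tan α = tan 43° × sin 70° = 0.9325 × 0.9397 = 0.8763
α = arctan(0.8763) = 41.23°

41°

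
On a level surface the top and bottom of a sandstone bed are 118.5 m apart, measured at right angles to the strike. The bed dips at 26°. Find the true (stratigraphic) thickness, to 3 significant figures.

True thickness t = w · sin(dip) = 118.5 × sin 26°
t = 118.5 × 0.4384 = 51.947 m

51.9 m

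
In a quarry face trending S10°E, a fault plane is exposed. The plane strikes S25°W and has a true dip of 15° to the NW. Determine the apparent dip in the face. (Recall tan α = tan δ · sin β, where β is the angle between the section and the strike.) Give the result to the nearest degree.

The section lies 35° from the strike.
tan α = tan 15° × sin 35° = 0.2679 × 0.5736 = 0.1537
apparent dip = arctan 0.1537 = 8.74°

9°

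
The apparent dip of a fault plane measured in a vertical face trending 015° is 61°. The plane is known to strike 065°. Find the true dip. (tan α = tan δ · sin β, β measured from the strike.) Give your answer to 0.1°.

67.0°

The section is 50° from the strike.
tan(true dip) = tan 61° / sin 50° = 2.3550
true dip = arctan 2.3550 = 66.99°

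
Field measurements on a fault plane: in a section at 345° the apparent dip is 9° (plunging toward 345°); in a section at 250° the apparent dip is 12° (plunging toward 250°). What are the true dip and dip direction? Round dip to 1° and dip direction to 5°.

Represent each trace as a vector plunging at its apparent dip toward its trend (east-north-up frame): v₁ = (-0.256, 0.954, -0.156), v₂ = (-0.919, -0.335, -0.208).
Cross product v₁ × v₂ gives the pole to the plane: n ∝ (-0.251, 0.091, 0.962).
True dip = arccos(n_z / |n|) = arccos(0.9637) = 15.5°.
The horizontal component of n points toward azimuth atan2(n_x, n_y) = 290°, the dip direction.

true dip 15°, dip direction 290°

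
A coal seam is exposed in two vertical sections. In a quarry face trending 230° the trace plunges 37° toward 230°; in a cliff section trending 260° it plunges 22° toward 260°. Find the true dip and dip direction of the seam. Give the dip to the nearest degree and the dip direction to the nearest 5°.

true dip 42°, dip direction 195°

Represent each trace as a vector plunging at its apparent dip toward its trend (east-north-up frame): v₁ = (-0.612, -0.513, -0.602), v₂ = (-0.913, -0.161, -0.375).
Cross product v₁ × v₂ gives the pole to the plane: n ∝ (-0.095, -0.320, 0.370).
tan δ = √(n_x²+n_y²)/n_z = 0.334/0.370, so δ = 42.1°.
Dip direction = atan2(-0.095, -0.320) = 197° (azimuth of n's horizontal projection).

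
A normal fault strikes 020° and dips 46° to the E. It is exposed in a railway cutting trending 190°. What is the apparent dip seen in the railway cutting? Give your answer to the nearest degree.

The strike is 020° and the section trends 190°; the acute angle between them is β = 10°.
tan(apparent dip) = tan 46° · sin 10° = 0.1798
apparent dip = arctan 0.1798 = 10.19°

10°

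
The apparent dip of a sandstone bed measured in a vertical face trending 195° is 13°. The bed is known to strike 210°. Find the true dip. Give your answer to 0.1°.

The section is 15° from the strike.
tan(true dip) = tan 13° / sin 15° = 0.8920
δ = arctan(0.8920) = 41.73°

41.7°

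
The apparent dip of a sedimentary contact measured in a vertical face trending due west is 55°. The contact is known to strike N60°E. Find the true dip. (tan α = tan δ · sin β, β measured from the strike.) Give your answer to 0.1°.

The section is 30° from the strike.
tan(true dip) = tan 55° / sin 30° = 2.8563
δ = arctan(2.8563) = 70.70°

70.7°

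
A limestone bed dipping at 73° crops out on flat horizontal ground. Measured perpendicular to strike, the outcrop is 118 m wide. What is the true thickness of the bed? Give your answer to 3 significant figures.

113 m

True thickness t = w · sin(dip) = 118 × sin 73°
t = 118 × 0.9563 = 112.844 m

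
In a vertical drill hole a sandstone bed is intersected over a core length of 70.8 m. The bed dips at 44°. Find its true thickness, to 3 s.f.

True thickness t = h · cos(dip) = 70.8 × cos 44°
t = 70.8 × 0.7193 = 50.929 m

50.9 m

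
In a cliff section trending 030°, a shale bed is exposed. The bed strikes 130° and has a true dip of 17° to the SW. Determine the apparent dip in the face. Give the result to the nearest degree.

Angle between strike (130°) and section (030°): β = 80°.
tan(apparent dip) = tan 17° · sin 80° = 0.3011
α = arctan(0.3011) = 16.76°

17°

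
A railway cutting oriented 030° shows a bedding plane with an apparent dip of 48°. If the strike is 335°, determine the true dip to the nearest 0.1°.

53.6°

β = acute angle between strike 335° and section 030° = 55°.
tan(true dip) = tan 48° / sin 55° = 1.3558
true dip = arctan 1.3558 = 53.59°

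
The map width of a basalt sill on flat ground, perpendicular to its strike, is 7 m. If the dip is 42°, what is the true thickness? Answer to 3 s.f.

4.68 m

True thickness t = w · sin(dip) = 7 × sin 42°
t = 7 × 0.6691 = 4.684 m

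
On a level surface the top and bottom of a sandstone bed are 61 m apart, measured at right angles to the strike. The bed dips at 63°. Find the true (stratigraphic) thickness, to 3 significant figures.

True thickness t = w · sin(dip) = 61 × sin 63°
t = 61 × 0.8910 = 54.351 m

54.4 m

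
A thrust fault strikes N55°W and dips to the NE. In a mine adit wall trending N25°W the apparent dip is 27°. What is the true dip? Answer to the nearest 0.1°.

β = acute angle between strike N55°W and section N25°W = 30°.
tan δ = tan α / sin β = tan 27° / sin 30° = 0.5095 / 0.5000 = 1.0191
δ = arctan(1.0191) = 45.54°

45.5°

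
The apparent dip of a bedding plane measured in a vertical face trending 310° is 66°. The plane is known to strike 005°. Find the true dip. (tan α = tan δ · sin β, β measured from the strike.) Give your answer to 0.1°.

70.0°

β = acute angle between strike 005° and section 310° = 55°.
tan δ = tan α / sin β = tan 66° / sin 55° = 2.2460 / 0.8192 = 2.7419
δ = arctan(2.7419) = 69.96°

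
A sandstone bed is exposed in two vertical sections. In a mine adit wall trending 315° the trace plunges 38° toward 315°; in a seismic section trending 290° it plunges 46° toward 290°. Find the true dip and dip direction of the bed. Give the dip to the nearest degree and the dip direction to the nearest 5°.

Each apparent-dip line lies in the plane. As unit vectors (x east, y north, z up), v₁ plunges 38°→315° and v₂ plunges 46°→290°.
The plane normal is n = v₁ × v₂ ∝ (-0.255, 0.001, 0.231).
tan δ = √(n_x²+n_y²)/n_z = 0.255/0.231, so δ = 47.7°.
Dip direction = atan2(-0.255, 0.001) = 270° (azimuth of n's horizontal projection).

true dip 48°, dip direction 270°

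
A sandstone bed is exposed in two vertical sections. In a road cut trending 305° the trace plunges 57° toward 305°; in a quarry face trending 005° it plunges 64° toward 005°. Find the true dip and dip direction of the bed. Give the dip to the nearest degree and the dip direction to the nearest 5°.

The two traces are lines in the plane: v₁ = (sin 305°·cos 57°, cos 305°·cos 57°, −sin 57°), v₂ = (sin 5°·cos 64°, cos 5°·cos 64°, −sin 64°).
n = v₁ × v₂ = (-0.085, 0.433, 0.207) (taken with n_z > 0).
True dip = arccos(n_z / |n|) = arccos(0.4242) = 64.9°.
Dip direction = atan2(-0.085, 0.433) = 349° (azimuth of n's horizontal projection).

true dip 65°, dip direction 350°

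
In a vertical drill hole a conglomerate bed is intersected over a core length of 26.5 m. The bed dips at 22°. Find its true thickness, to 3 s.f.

True thickness t = h · cos(dip) = 26.5 × cos 22°
t = 26.5 × 0.9272 = 24.570 m

24.6 m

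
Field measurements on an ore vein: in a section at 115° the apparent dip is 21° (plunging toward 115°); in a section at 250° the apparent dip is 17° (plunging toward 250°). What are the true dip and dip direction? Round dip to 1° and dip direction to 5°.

true dip 42°, dip direction 180°

Represent each trace as a vector plunging at its apparent dip toward its trend (east-north-up frame): v₁ = (0.846, -0.395, -0.358), v₂ = (-0.899, -0.327, -0.292).
n = v₁ × v₂ = (0.002, -0.569, 0.631) (taken with n_z > 0).
tan δ = √(n_x²+n_y²)/n_z = 0.569/0.631, so δ = 42.1°.
Dip direction = atan2(0.002, -0.569) = 180° (azimuth of n's horizontal projection).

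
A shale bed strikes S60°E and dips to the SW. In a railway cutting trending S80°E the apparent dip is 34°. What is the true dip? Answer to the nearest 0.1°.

β = acute angle between strike S60°E and section S80°E = 20°.
tan δ = tan α / sin β = tan 34° / sin 20° = 0.6745 / 0.3420 = 1.9721
δ = arctan(1.9721) = 63.11°

63.1°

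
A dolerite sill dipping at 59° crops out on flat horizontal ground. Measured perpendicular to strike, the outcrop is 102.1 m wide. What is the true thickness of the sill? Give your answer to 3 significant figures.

87.5 m

True thickness t = w · sin(dip) = 102.1 × sin 59°
t = 102.1 × 0.8572 = 87.517 m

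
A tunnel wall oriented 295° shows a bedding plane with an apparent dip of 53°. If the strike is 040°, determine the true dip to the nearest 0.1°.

The section is 75° from the strike.
tan(true dip) = tan 53° / sin 75° = 1.3739
δ = arctan(1.3739) = 53.95°

53.9°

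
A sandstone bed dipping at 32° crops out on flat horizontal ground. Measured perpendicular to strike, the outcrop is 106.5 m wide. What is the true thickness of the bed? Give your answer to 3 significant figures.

56.4 m

True thickness t = w · sin(dip) = 106.5 × sin 32°
t = 106.5 × 0.5299 = 56.436 m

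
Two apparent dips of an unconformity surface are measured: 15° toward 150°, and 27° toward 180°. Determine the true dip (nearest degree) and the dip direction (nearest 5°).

true dip 32°, dip direction 215°

The two traces are lines in the plane: v₁ = (sin 150°·cos 15°, cos 150°·cos 15°, −sin 15°), v₂ = (sin 180°·cos 27°, cos 180°·cos 27°, −sin 27°).
Cross product v₁ × v₂ gives the pole to the plane: n ∝ (-0.149, -0.219, 0.430).
True dip = arccos(n_z / |n|) = arccos(0.8513) = 31.6°.
Dip direction = azimuth of (n_x, n_y) = atan2(-0.149, -0.219) = 214°.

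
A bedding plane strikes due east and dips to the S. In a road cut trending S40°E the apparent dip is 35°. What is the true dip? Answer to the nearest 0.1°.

42.4°

β = acute angle between strike due east and section S40°E = 50°.
tan δ = tan α / sin β = tan 35° / sin 50° = 0.7002 / 0.7660 = 0.9141
δ = arctan(0.9141) = 42.43°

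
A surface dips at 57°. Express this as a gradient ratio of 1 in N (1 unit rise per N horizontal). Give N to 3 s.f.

1 : N means tan θ = 1/N, so N = 1/tan 57° = 1/1.5399

1 in 0.649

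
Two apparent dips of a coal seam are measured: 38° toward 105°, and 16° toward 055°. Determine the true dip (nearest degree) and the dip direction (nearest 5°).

true dip 40°, dip direction 125°

Each apparent-dip line lies in the plane. As unit vectors (x east, y north, z up), v₁ plunges 38°→105° and v₂ plunges 16°→055°.
The plane normal is n = v₁ × v₂ ∝ (0.396, -0.275, 0.580).
tan δ = √(n_x²+n_y²)/n_z = 0.482/0.580, so δ = 39.7°.
Dip direction = azimuth of (n_x, n_y) = atan2(0.396, -0.275) = 125°.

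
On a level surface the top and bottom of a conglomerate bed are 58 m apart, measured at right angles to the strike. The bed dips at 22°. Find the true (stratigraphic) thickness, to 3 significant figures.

21.7 m

True thickness t = w · sin(dip) = 58 × sin 22°
t = 58 × 0.3746 = 21.727 m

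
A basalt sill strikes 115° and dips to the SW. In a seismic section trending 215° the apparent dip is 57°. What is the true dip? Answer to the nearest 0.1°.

The section is 80° from the strike.
tan(true dip) = tan 57° / sin 80° = 1.5636
true dip = arctan 1.5636 = 57.40°

57.4°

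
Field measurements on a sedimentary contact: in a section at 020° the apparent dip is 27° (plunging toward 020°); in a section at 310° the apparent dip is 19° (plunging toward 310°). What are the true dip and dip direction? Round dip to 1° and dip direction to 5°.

Each apparent-dip line lies in the plane. As unit vectors (x east, y north, z up), v₁ plunges 27°→020° and v₂ plunges 19°→310°.
The plane normal is n = v₁ × v₂ ∝ (0.003, 0.428, 0.792).
True dip = arccos(n_z / |n|) = arccos(0.8796) = 28.4°.
Dip direction = atan2(0.003, 0.428) = 0° (azimuth of n's horizontal projection).

true dip 28°, dip direction 000°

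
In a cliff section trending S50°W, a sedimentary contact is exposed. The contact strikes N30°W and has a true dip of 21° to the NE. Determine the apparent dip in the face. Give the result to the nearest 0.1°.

The strike is N30°W and the section trends S50°W; the acute angle between them is β = 80°.
tan(apparent dip) = tan 21° · sin 80° = 0.3780
α = arctan(0.3780) = 20.71°

20.7°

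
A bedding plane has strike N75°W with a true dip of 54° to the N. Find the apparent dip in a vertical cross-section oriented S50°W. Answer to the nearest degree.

Angle between strike (N75°W) and section (S50°W): β = 55°.
tan(apparent dip) = tan 54° · sin 55° = 1.1275
apparent dip = arctan 1.1275 = 48.43°

48°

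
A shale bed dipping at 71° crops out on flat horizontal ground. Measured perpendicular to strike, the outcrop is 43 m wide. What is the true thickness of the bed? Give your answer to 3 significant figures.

True thickness t = w · sin(dip) = 43 × sin 71°
t = 43 × 0.9455 = 40.657 m

40.7 m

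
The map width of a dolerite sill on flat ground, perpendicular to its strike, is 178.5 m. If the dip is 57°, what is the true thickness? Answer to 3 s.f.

True thickness t = w · sin(dip) = 178.5 × sin 57°
t = 178.5 × 0.8387 = 149.703 m

150 m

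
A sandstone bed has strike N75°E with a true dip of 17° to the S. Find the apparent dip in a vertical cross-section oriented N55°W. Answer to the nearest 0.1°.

Angle between strike (N75°E) and section (N55°W): β = 50°.
tan α = tan 17° × sin 50° = 0.3057 × 0.7660 = 0.2342
α = arctan(0.2342) = 13.18°

13.2°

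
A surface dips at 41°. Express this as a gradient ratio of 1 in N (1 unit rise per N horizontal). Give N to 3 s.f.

1 : N means tan θ = 1/N, so N = 1/tan 41° = 1/0.8693

1 in 1.15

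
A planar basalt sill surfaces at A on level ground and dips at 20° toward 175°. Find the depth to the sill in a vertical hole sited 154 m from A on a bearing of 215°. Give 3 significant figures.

The hole lies 40° from the dip direction, so the down-dip offset is 154 × cos 40° = 117.97 m.
Depth = down-dip offset × tan(dip) = 117.97 × tan 20° = 117.97 × 0.3640
Depth = 42.94 m

42.9 m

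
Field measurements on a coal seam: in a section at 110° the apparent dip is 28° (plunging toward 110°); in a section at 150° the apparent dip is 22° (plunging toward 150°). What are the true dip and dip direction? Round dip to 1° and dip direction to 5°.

Represent each trace as a vector plunging at its apparent dip toward its trend (east-north-up frame): v₁ = (0.830, -0.302, -0.469), v₂ = (0.464, -0.803, -0.375).
Cross product v₁ × v₂ gives the pole to the plane: n ∝ (0.264, -0.093, 0.526).
True dip = arccos(n_z / |n|) = arccos(0.8829) = 28.0°.
Dip direction = azimuth of (n_x, n_y) = atan2(0.264, -0.093) = 109°.

true dip 28°, dip direction 110°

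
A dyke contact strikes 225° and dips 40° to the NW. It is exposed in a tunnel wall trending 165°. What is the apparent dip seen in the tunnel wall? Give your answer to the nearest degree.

The section lies 60° from the strike.
tan α = tan 40° × sin 60° = 0.8391 × 0.8660 = 0.7267
α = arctan(0.7267) = 36.01°

36°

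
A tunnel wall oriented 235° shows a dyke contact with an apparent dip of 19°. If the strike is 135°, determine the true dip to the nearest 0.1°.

19.3°

The section is 80° from the strike.
tan δ = tan α / sin β = tan 19° / sin 80° = 0.3443 / 0.9848 = 0.3496
true dip = arctan 0.3496 = 19.27°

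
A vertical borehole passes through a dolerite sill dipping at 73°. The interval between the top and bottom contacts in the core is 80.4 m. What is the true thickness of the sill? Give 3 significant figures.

True thickness t = h · cos(dip) = 80.4 × cos 73°
t = 80.4 × 0.2924 = 23.507 m

23.5 m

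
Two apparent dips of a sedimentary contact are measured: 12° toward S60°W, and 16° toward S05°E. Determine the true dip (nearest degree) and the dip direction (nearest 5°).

Each apparent-dip line lies in the plane. As unit vectors (x east, y north, z up), v₁ plunges 12°→S60°W and v₂ plunges 16°→S05°E.
The plane normal is n = v₁ × v₂ ∝ (-0.064, -0.251, 0.852).
True dip = arccos(n_z / |n|) = arccos(0.9568) = 16.9°.
Dip direction = atan2(-0.064, -0.251) = 194° (azimuth of n's horizontal projection).

true dip 17°, dip direction 195°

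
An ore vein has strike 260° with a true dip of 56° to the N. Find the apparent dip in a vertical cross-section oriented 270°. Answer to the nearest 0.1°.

The section lies 10° from the strike.
tan(apparent dip) = tan 56° · sin 10° = 0.2574
apparent dip = arctan 0.2574 = 14.44°

14.4°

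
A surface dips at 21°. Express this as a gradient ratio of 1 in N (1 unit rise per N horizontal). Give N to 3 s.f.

1 in 2.61

1 : N means tan θ = 1/N, so N = 1/tan 21° = 1/0.3839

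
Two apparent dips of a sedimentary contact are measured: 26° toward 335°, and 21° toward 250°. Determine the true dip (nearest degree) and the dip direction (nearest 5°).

true dip 31°, dip direction 300°

Each apparent-dip line lies in the plane. As unit vectors (x east, y north, z up), v₁ plunges 26°→335° and v₂ plunges 21°→250°.
Cross product v₁ × v₂ gives the pole to the plane: n ∝ (-0.432, 0.248, 0.836).
Dip δ = arctan(|n_h|/n_z) = arctan(0.498/0.836) = 30.8°.
Dip direction = azimuth of (n_x, n_y) = atan2(-0.432, 0.248) = 300°.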